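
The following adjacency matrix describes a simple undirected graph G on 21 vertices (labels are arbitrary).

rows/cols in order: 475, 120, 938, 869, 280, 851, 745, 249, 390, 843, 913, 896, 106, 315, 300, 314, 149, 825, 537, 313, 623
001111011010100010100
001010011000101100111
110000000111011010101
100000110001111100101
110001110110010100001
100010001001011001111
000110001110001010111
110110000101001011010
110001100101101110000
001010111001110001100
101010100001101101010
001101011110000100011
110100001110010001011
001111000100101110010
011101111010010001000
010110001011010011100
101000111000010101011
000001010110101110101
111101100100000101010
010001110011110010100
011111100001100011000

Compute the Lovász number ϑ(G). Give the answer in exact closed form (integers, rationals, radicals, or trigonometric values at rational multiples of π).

deg(537) = 10; N(537) = {475, 120, 938, 869, 851, 745, 843, 314, 825, 313}.
deg(851) = 10; N(851) = {475, 280, 390, 896, 315, 300, 825, 537, 313, 623}.
N(623) = {120, 938, 869, 280, 851, 745, 896, 106, 149, 825}, |N(623)| = 10.
deg(106) = 10; N(106) = {475, 120, 869, 390, 843, 913, 315, 825, 313, 623}.
Every vertex has degree 10 (N=21); Kneser-type, 2-subsets of [7].
A has 3 distinct eigenvalues ≈ [10.0, 1.0, -4.0].
ϑ = −N·λ_min/(λ_max−λ_min) = −21·(-4)/(10−(-4)) = 6.
ϑ(G) ≈ 6.000000.

6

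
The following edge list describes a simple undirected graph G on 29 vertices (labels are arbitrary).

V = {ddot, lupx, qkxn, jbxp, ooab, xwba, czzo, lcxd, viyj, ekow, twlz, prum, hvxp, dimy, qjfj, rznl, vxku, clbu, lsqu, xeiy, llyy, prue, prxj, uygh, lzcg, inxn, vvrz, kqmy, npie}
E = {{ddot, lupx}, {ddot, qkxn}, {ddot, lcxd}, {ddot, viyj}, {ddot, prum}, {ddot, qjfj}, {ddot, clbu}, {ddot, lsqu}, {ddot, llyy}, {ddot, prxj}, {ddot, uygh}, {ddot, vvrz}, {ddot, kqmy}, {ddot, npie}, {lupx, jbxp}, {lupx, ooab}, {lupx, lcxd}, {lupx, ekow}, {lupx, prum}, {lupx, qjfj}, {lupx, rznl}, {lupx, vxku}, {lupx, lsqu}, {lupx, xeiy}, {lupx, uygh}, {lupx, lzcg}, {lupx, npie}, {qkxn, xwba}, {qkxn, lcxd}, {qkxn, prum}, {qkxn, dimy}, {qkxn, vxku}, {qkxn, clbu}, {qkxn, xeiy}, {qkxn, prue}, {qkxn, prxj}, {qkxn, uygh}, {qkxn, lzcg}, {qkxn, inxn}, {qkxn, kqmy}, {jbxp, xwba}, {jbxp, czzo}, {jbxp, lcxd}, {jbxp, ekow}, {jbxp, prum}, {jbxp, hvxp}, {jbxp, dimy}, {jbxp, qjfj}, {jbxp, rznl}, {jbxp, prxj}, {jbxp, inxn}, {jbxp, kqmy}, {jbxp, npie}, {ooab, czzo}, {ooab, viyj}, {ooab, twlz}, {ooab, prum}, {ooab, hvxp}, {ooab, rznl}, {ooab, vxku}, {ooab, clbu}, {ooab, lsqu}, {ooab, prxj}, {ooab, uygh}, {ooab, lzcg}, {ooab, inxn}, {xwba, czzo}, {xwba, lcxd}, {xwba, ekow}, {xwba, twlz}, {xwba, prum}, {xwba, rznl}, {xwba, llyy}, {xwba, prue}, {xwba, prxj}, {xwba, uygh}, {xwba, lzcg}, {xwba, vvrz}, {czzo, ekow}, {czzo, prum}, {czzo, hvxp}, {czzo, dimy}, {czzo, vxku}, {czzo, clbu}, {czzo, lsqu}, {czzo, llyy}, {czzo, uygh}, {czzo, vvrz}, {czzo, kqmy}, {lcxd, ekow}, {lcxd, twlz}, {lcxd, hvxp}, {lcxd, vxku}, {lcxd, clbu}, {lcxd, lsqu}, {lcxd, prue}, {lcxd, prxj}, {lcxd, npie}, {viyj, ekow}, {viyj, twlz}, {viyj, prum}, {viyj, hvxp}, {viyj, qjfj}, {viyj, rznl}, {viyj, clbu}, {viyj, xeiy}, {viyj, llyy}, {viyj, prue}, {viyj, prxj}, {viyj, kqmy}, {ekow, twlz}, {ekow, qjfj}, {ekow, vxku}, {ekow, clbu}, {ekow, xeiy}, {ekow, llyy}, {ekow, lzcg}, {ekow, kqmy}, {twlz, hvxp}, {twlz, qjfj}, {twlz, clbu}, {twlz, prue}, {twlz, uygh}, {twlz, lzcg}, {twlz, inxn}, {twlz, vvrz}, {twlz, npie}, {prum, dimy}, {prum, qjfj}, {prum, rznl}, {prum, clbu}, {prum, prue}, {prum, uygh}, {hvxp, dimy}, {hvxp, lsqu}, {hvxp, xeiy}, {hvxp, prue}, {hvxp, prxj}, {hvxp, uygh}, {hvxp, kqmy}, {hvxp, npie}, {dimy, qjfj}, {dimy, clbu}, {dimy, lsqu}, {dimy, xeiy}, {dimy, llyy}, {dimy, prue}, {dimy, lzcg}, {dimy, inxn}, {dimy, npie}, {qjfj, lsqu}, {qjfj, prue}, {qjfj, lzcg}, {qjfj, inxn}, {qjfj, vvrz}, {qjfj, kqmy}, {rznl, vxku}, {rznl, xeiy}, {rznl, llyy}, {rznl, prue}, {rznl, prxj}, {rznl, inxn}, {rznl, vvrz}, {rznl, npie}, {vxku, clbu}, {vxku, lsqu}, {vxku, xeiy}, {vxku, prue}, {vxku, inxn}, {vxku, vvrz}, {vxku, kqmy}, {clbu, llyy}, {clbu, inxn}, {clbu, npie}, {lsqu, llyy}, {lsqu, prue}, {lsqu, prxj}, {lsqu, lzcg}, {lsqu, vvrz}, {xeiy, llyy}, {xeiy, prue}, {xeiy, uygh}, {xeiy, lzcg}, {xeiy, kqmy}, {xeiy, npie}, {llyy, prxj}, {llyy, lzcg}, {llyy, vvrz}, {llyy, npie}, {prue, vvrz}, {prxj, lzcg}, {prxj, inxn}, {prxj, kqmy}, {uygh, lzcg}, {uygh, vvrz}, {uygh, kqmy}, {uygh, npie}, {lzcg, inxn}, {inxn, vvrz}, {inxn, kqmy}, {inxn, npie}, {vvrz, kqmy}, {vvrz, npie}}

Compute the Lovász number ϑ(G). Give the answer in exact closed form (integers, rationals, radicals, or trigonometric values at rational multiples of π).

sqrt(29)

N(vvrz) = {ddot, xwba, czzo, twlz, qjfj, rznl, vxku, lsqu, llyy, prue, uygh, inxn, kqmy, npie}, |N(vvrz)| = 14.
deg(llyy) = 14; N(llyy) = {ddot, xwba, czzo, viyj, ekow, dimy, rznl, clbu, lsqu, xeiy, prxj, lzcg, vvrz, npie}.
Vertex ekow has 14 neighbors: lupx, jbxp, xwba, czzo, lcxd, viyj, twlz, qjfj, vxku, clbu, xeiy, llyy, lzcg, kqmy.
Vertex lsqu has 14 neighbors: ddot, lupx, ooab, czzo, lcxd, hvxp, dimy, qjfj, vxku, llyy, prue, prxj, lzcg, vvrz.
deg(v) = 14 for all v (|V|=29); SR(29,14,6,7) — a Paley graph.
A has 3 distinct eigenvalues ≈ [14.0, 2.192582, -3.192582].
ϑ = −N·λ_min/(λ_max−λ_min) = −29·(-sqrt(29)/2 - 1/2)/(14−(-sqrt(29)/2 - 1/2)) = sqrt(29).
ϑ(G) ≈ 5.385165.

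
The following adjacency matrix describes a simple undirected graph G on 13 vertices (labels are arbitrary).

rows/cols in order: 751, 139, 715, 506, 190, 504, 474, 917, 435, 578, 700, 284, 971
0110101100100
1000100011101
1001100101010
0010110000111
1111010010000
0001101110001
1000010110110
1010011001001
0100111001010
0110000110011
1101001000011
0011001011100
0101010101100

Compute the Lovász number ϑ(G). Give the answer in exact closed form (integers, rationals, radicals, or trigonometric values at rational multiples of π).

sqrt(13)

Vertex 700 has 6 neighbors: 751, 139, 506, 474, 284, 971.
N(504) = {506, 190, 474, 917, 435, 971}, |N(504)| = 6.
N(751) = {139, 715, 190, 474, 917, 700}, |N(751)| = 6.
N(190) = {751, 139, 715, 506, 504, 435}, |N(190)| = 6.
13-vertex 6-regular graph: strongly regular (13,6,2,3).
spec(A) ≈ [6.0, 1.30278, -2.30278] (distinct, 5 d.p.).
Lovász (edge-transitive): ϑ = −13·(-sqrt(13)/2 - 1/2)/((6)−(-sqrt(13)/2 - 1/2)) = sqrt(13).
= 3.60555… (decimal).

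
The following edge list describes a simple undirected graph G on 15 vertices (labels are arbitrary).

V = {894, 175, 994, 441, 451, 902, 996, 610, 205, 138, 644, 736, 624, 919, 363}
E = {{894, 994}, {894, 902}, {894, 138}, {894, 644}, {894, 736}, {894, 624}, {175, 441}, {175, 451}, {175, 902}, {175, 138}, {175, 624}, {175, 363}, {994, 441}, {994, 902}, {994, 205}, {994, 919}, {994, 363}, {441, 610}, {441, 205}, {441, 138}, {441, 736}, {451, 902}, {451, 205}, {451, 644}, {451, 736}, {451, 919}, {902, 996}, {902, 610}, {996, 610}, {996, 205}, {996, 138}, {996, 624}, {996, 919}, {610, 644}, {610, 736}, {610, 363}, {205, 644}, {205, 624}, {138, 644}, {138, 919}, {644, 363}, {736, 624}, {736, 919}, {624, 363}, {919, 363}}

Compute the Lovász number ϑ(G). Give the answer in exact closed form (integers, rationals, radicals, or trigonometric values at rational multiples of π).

Vertex 644 has 6 neighbors: 894, 451, 610, 205, 138, 363.
N(610) = {441, 902, 996, 644, 736, 363}, |N(610)| = 6.
N(996) = {902, 610, 205, 138, 624, 919}, |N(996)| = 6.
deg(138) = 6; N(138) = {894, 175, 441, 996, 644, 919}.
15-vertex 6-regular graph: Kneser-type, 2-subsets of [6].
The 3 distinct eigenvalues: [6.0, 1.0, -3.0].
With N=15: ϑ(G) = 15·(-1*(-3))/(6−(-3)) = 5.
Numerically 5.0000.

5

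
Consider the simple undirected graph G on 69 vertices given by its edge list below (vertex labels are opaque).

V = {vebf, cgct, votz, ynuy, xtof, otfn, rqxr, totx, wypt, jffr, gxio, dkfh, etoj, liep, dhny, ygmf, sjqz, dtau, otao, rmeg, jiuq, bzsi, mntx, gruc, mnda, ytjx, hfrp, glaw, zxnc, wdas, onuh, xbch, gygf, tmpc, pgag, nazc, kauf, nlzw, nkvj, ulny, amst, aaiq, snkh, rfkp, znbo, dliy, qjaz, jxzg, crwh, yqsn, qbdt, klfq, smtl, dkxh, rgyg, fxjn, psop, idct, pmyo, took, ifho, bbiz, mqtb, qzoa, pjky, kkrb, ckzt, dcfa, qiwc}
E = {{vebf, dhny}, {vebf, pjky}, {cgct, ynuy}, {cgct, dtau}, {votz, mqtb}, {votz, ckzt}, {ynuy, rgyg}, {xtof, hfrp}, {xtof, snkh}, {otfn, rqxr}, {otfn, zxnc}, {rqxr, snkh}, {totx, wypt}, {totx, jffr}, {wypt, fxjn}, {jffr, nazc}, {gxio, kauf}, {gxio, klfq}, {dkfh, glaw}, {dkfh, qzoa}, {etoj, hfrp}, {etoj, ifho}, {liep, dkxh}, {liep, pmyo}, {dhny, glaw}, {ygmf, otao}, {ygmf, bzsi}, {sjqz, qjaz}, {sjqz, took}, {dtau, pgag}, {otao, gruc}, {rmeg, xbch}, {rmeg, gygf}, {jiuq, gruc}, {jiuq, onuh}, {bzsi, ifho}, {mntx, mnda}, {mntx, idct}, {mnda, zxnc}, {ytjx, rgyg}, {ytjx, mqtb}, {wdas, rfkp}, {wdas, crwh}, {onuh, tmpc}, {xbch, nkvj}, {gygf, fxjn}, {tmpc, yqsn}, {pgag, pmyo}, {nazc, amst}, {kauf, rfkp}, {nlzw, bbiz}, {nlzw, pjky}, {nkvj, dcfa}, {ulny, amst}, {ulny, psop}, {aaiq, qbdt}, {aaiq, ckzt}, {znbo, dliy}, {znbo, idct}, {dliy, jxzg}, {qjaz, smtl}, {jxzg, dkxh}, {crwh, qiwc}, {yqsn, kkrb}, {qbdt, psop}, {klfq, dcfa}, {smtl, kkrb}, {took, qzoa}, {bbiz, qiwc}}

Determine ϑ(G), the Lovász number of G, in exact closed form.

Vertex otao has 2 neighbors: ygmf, gruc.
N(dliy) = {znbo, jxzg}, |N(dliy)| = 2.
Vertex xbch has 2 neighbors: rmeg, nkvj.
N(hfrp) = {xtof, etoj}, |N(hfrp)| = 2.
69-vertex 2-regular graph: the odd cycle C_{69}.
The 35 distinct eigenvalues: [2.0, 1.991714, 1.966923, 1.925835, 1.868788, 1.796255, 1.708839, 1.607262, 1.492367, 1.365106, 1.226534, 1.077797, 0.92013, 0.754838, 0.583292, 0.406912, 0.22716, 0.045526, -0.136485, -0.317365, -0.495616, -0.669759, -0.838353, -1.0, -1.153361, -1.297164, -1.430219, -1.551423, -1.659771, -1.754365, -1.834423, -1.899279, -1.948398, -1.981372, -1.997927].
λ_max=2, λ_min=-2*cos(pi/69); ϑ = −69·λ_min/(λ_max−λ_min) = 69*cos(pi/69)/(cos(pi/69) + 1).
Numerically 34.482114103.
34 ≤ 69*cos(pi/69)/(cos(pi/69) + 1) ≤ 35: both strict.

69*cos(pi/69)/(cos(pi/69) + 1)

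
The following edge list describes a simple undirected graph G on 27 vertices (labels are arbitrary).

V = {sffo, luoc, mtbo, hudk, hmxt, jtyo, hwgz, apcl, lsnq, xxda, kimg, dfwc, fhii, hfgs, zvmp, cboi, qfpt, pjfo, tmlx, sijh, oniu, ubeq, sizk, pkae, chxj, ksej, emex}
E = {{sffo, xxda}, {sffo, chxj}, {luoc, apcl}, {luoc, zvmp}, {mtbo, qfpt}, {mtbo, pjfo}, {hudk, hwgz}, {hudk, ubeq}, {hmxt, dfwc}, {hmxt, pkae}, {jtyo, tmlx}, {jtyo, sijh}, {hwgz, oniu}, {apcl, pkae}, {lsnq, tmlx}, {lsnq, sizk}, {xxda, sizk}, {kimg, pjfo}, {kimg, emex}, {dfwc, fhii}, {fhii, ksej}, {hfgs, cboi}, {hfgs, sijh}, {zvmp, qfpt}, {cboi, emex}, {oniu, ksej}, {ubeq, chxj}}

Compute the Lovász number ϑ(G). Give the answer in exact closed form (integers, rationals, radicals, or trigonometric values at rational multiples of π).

27*cos(pi/27)/(cos(pi/27) + 1)

deg(mtbo) = 2; N(mtbo) = {qfpt, pjfo}.
N(ksej) = {fhii, oniu}, |N(ksej)| = 2.
Vertex tmlx has 2 neighbors: jtyo, lsnq.
N(luoc) = {apcl, zvmp}, |N(luoc)| = 2.
2-regular, N=27; connected 2-regular on 27 ⇒ C_{27}.
A has 14 distinct eigenvalues ≈ [2.0, 1.946, 1.787, 1.532, 1.194, 0.792, 0.347, -0.116, -0.574, -1.0, -1.372, -1.671, -1.879, -1.986].
−27·(-2*cos(pi/27)) / ((2)−(-2*cos(pi/27))) = 27*cos(pi/27)/(cos(pi/27) + 1) = ϑ(G).
Numerically 13.4542.
Check 13 ≤ 27*cos(pi/27)/(cos(pi/27) + 1) ≤ 14: both strict.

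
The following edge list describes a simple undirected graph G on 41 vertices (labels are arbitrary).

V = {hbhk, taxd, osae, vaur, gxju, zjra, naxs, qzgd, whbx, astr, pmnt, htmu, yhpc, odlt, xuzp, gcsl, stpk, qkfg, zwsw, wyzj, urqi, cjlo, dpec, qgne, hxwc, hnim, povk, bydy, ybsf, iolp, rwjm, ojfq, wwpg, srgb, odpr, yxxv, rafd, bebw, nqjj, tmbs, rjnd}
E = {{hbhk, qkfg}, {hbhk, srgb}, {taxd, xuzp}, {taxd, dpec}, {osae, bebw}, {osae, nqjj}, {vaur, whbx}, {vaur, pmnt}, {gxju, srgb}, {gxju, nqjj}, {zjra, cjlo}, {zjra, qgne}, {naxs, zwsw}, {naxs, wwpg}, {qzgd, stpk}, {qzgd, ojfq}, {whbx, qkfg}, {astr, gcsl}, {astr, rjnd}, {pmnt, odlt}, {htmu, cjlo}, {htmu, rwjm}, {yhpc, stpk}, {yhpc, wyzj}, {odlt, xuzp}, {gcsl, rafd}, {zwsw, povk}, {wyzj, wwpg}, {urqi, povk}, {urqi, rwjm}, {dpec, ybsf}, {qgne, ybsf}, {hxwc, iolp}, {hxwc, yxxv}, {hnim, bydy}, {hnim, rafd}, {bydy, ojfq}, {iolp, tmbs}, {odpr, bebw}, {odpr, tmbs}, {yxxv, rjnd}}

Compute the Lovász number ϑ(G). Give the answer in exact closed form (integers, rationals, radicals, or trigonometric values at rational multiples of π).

deg(rafd) = 2; N(rafd) = {gcsl, hnim}.
deg(vaur) = 2; N(vaur) = {whbx, pmnt}.
deg(srgb) = 2; N(srgb) = {hbhk, gxju}.
deg(wyzj) = 2; N(wyzj) = {yhpc, wwpg}.
Regular of degree 2 on 41 vertices: connected 2-regular on 41 ⇒ C_{41}.
The 21 distinct eigenvalues: [2.0, 1.977, 1.907, 1.792, 1.636, 1.441, 1.212, 0.955, 0.676, 0.381, 0.077, -0.229, -0.53, -0.818, -1.087, -1.331, -1.543, -1.719, -1.855, -1.947, -1.994].
−41·(-2*cos(pi/41)) / ((2)−(-2*cos(pi/41))) = 41*cos(pi/41)/(cos(pi/41) + 1) = ϑ(G).
ϑ(G) ≈ 20.4699.
20 ≤ 41*cos(pi/41)/(cos(pi/41) + 1) ≤ 21: both strict.

41*cos(pi/41)/(cos(pi/41) + 1)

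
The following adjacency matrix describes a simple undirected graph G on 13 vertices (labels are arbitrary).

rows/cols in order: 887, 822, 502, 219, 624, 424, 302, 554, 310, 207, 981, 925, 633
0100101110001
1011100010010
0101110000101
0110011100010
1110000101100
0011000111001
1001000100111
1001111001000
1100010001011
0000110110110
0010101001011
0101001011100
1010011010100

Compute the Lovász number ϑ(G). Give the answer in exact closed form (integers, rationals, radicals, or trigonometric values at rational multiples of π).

sqrt(13)

deg(981) = 6; N(981) = {502, 624, 302, 207, 925, 633}.
N(633) = {887, 502, 424, 302, 310, 981}, |N(633)| = 6.
N(624) = {887, 822, 502, 554, 207, 981}, |N(624)| = 6.
deg(925) = 6; N(925) = {822, 219, 302, 310, 207, 981}.
13-vertex 6-regular graph: strongly regular (13,6,2,3).
spec(A) ≈ [6.0, 1.3028, -2.3028] (distinct, 4 d.p.).
ϑ = −N·λ_min/(λ_max−λ_min) = −13·(-sqrt(13)/2 - 1/2)/(6−(-sqrt(13)/2 - 1/2)) = sqrt(13).
= 3.605551275… (decimal).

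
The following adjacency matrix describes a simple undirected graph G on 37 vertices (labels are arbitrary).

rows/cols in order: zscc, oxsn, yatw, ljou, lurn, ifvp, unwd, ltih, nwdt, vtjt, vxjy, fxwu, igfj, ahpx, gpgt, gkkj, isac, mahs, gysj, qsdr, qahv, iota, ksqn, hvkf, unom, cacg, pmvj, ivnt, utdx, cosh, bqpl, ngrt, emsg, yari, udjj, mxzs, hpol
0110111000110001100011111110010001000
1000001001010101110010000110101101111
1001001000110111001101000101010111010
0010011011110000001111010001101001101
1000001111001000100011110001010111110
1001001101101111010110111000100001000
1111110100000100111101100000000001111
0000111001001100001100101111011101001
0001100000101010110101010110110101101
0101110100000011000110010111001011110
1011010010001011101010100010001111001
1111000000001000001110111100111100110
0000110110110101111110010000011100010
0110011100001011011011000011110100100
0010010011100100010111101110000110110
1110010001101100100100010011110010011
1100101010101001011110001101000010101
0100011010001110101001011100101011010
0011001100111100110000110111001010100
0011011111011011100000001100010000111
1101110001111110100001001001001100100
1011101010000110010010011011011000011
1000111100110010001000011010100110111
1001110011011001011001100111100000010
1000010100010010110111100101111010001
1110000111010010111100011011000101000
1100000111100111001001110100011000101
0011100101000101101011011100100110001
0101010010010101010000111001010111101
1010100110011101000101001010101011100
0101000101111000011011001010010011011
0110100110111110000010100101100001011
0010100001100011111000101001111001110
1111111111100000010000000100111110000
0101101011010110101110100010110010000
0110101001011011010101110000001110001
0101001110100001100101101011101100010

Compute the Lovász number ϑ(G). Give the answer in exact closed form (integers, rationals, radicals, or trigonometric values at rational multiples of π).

sqrt(37)

Vertex udjj has 18 neighbors: oxsn, ljou, lurn, unwd, nwdt, vtjt, fxwu, ahpx, gpgt, isac, gysj, qsdr, qahv, ksqn, pmvj, utdx, cosh, emsg.
Vertex vtjt has 18 neighbors: oxsn, ljou, lurn, ifvp, ltih, gpgt, gkkj, qsdr, qahv, hvkf, cacg, pmvj, ivnt, bqpl, emsg, yari, udjj, mxzs.
N(cosh) = {zscc, yatw, lurn, ltih, nwdt, fxwu, igfj, ahpx, gkkj, qsdr, iota, unom, pmvj, utdx, bqpl, emsg, yari, udjj}, |N(cosh)| = 18.
deg(ngrt) = 18; N(ngrt) = {oxsn, yatw, lurn, ltih, nwdt, vxjy, fxwu, igfj, ahpx, gpgt, qahv, ksqn, cacg, ivnt, utdx, yari, mxzs, hpol}.
G on 37 vertices is 18-regular; Paley(37): SR with (k,λ,μ)=(18,8,9).
A has 3 distinct eigenvalues ≈ [18.0, 2.5414, -3.5414].
λ_max=18, λ_min=-sqrt(37)/2 - 1/2; ϑ = −37·λ_min/(λ_max−λ_min) = sqrt(37).
≈ 6.082763 (to 6 d.p.).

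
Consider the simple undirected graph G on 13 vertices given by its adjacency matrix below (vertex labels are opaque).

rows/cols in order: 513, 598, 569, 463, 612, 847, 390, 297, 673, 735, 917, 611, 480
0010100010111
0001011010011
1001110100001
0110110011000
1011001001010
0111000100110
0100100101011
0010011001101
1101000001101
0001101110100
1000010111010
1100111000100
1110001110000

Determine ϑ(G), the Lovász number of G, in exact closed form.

sqrt(13)

Vertex 297 has 6 neighbors: 569, 847, 390, 735, 917, 480.
Vertex 598 has 6 neighbors: 463, 847, 390, 673, 611, 480.
Vertex 735 has 6 neighbors: 463, 612, 390, 297, 673, 917.
deg(480) = 6; N(480) = {513, 598, 569, 390, 297, 673}.
Every vertex has degree 6 (N=13); SR(13,6,2,3) — a Paley graph.
spec(A) ≈ [6.0, 1.302776, -2.302776] (distinct, 6 d.p.).
ϑ = −N·λ_min/(λ_max−λ_min) = −13·(-sqrt(13)/2 - 1/2)/(6−(-sqrt(13)/2 - 1/2)) = sqrt(13).
Numerically 3.605551275.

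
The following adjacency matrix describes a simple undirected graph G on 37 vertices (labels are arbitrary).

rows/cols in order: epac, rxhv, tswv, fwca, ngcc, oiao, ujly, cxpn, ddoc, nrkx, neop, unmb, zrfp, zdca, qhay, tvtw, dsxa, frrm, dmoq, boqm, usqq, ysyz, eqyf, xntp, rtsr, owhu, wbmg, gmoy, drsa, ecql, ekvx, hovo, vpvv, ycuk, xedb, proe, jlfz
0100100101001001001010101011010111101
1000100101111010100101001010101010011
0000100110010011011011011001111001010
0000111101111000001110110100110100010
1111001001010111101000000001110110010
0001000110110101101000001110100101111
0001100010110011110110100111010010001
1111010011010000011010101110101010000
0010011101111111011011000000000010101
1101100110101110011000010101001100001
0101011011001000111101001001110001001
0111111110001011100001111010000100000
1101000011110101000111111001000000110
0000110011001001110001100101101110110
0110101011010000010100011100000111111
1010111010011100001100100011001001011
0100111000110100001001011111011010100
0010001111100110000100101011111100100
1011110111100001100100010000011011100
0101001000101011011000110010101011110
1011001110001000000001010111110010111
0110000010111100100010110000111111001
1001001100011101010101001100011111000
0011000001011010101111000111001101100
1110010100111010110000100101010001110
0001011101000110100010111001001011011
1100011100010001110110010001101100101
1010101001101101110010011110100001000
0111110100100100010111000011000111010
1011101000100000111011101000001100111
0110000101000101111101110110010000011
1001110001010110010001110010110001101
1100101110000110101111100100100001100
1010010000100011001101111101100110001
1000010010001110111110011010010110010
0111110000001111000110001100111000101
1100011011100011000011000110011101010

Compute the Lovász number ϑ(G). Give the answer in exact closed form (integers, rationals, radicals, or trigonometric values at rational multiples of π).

deg(wbmg) = 18; N(wbmg) = {epac, rxhv, oiao, ujly, cxpn, unmb, tvtw, dsxa, frrm, boqm, usqq, xntp, gmoy, drsa, ekvx, hovo, xedb, jlfz}.
deg(neop) = 18; N(neop) = {rxhv, fwca, oiao, ujly, ddoc, nrkx, zrfp, dsxa, frrm, dmoq, boqm, ysyz, rtsr, gmoy, drsa, ecql, ycuk, jlfz}.
Vertex tvtw has 18 neighbors: epac, tswv, ngcc, oiao, ujly, ddoc, unmb, zrfp, zdca, dmoq, boqm, eqyf, wbmg, gmoy, ekvx, ycuk, proe, jlfz.
N(ycuk) = {epac, tswv, oiao, neop, qhay, tvtw, dmoq, boqm, ysyz, eqyf, xntp, rtsr, owhu, gmoy, drsa, hovo, vpvv, jlfz}, |N(ycuk)| = 18.
18-regular, N=37; SR(37,18,8,9) — a Paley graph.
A has 3 distinct eigenvalues ≈ [18.0, 2.54138, -3.54138].
ϑ = −N·λ_min/(λ_max−λ_min) = −37·(-sqrt(37)/2 - 1/2)/(18−(-sqrt(37)/2 - 1/2)) = sqrt(37).
≈ 6.0828 (to 4 d.p.).

sqrt(37)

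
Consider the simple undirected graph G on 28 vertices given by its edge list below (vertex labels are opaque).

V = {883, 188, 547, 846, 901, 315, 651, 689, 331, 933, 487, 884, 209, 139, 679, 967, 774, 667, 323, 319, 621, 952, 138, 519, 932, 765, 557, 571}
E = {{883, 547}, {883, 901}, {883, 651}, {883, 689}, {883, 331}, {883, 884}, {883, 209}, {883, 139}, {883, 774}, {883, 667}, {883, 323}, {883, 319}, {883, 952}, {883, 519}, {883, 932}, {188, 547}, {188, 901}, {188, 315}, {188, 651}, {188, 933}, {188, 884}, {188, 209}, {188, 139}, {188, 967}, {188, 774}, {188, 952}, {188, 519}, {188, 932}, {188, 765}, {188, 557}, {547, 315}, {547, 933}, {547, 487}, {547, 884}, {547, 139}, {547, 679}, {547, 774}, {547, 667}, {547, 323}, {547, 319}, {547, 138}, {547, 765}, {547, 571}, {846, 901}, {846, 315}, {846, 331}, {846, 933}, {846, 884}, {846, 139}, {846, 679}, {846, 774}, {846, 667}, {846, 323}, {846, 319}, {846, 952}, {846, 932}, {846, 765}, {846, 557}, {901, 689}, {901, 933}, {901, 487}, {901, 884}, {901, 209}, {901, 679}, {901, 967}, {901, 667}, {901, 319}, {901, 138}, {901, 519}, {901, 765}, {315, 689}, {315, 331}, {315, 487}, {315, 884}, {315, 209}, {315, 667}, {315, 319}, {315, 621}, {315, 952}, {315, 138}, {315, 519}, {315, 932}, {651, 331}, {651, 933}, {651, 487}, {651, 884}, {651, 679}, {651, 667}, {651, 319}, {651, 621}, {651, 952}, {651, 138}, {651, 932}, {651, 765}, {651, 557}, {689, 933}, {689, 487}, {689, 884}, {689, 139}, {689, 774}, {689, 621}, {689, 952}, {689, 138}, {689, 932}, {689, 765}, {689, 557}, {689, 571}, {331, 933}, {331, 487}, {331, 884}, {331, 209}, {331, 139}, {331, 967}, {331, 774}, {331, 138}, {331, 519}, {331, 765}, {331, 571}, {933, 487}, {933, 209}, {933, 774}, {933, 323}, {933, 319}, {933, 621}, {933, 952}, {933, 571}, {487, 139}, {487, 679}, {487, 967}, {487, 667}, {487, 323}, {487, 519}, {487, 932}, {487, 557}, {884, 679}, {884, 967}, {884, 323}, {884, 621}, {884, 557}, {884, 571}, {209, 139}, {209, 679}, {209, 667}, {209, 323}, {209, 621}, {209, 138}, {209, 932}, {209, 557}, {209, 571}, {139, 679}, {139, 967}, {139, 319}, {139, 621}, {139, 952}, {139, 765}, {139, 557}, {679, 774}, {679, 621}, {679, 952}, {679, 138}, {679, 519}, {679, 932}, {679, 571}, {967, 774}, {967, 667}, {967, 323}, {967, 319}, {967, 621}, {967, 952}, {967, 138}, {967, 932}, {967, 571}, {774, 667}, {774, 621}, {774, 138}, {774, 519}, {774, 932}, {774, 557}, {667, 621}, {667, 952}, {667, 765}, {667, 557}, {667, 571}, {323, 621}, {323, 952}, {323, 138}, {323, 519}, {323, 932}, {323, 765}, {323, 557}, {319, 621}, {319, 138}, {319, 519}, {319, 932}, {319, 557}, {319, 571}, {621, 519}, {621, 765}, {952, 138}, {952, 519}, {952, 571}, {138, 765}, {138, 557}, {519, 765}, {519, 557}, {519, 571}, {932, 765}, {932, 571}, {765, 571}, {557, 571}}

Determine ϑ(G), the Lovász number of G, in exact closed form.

7

N(774) = {883, 188, 547, 846, 689, 331, 933, 679, 967, 667, 621, 138, 519, 932, 557}, |N(774)| = 15.
N(138) = {547, 901, 315, 651, 689, 331, 209, 679, 967, 774, 323, 319, 952, 765, 557}, |N(138)| = 15.
Vertex 621 has 15 neighbors: 315, 651, 689, 933, 884, 209, 139, 679, 967, 774, 667, 323, 319, 519, 765.
Vertex 487 has 15 neighbors: 547, 901, 315, 651, 689, 331, 933, 139, 679, 967, 667, 323, 519, 932, 557.
G on 28 vertices is 15-regular; Kneser-type, 2-subsets of [8].
spec(A) ≈ [15.0, 1.0, -5.0] (distinct, 5 d.p.).
ϑ = −N·λ_min/(λ_max−λ_min) = −28·(-5)/(15−(-5)) = 7.
≈ 7.000000000 (to 9 d.p.).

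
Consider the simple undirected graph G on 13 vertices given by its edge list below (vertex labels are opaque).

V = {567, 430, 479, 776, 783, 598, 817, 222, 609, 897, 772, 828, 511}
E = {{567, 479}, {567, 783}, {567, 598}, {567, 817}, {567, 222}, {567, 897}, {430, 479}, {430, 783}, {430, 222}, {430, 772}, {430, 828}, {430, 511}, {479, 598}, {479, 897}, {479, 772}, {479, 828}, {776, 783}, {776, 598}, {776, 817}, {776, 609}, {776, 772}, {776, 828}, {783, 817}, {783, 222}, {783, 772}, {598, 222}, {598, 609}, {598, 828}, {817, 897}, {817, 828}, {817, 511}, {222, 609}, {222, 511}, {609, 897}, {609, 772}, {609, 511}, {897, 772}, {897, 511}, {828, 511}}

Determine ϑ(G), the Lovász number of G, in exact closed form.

sqrt(13)

deg(828) = 6; N(828) = {430, 479, 776, 598, 817, 511}.
Vertex 567 has 6 neighbors: 479, 783, 598, 817, 222, 897.
deg(222) = 6; N(222) = {567, 430, 783, 598, 609, 511}.
Vertex 479 has 6 neighbors: 567, 430, 598, 897, 772, 828.
13-vertex 6-regular graph: Paley(13): SR with (k,λ,μ)=(6,2,3).
A has 3 distinct eigenvalues ≈ [6.0, 1.303, -2.303].
With N=13: ϑ(G) = 13·(-(-sqrt(13)/2 - 1/2))/(6−(-sqrt(13)/2 - 1/2)) = sqrt(13).
= 3.60555… (decimal).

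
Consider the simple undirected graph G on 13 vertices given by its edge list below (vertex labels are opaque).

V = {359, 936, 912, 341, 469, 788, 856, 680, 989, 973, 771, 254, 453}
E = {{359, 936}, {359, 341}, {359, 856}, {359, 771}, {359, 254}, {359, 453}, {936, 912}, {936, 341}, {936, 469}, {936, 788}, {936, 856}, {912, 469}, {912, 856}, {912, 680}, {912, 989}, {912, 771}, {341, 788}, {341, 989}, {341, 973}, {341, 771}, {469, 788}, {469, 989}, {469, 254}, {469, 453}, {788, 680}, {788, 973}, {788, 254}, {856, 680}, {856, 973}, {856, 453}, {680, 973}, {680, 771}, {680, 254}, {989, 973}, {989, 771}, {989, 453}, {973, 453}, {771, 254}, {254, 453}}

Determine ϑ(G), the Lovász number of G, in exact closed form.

deg(469) = 6; N(469) = {936, 912, 788, 989, 254, 453}.
Vertex 973 has 6 neighbors: 341, 788, 856, 680, 989, 453.
N(856) = {359, 936, 912, 680, 973, 453}, |N(856)| = 6.
deg(453) = 6; N(453) = {359, 469, 856, 989, 973, 254}.
G on 13 vertices is 6-regular; strongly regular (13,6,2,3).
spec(A) ≈ [6.0, 1.302776, -2.302776] (distinct, 6 d.p.).
−13·(-sqrt(13)/2 - 1/2) / ((6)−(-sqrt(13)/2 - 1/2)) = sqrt(13) = ϑ(G).
≈ 3.60555128 (to 8 d.p.).

sqrt(13)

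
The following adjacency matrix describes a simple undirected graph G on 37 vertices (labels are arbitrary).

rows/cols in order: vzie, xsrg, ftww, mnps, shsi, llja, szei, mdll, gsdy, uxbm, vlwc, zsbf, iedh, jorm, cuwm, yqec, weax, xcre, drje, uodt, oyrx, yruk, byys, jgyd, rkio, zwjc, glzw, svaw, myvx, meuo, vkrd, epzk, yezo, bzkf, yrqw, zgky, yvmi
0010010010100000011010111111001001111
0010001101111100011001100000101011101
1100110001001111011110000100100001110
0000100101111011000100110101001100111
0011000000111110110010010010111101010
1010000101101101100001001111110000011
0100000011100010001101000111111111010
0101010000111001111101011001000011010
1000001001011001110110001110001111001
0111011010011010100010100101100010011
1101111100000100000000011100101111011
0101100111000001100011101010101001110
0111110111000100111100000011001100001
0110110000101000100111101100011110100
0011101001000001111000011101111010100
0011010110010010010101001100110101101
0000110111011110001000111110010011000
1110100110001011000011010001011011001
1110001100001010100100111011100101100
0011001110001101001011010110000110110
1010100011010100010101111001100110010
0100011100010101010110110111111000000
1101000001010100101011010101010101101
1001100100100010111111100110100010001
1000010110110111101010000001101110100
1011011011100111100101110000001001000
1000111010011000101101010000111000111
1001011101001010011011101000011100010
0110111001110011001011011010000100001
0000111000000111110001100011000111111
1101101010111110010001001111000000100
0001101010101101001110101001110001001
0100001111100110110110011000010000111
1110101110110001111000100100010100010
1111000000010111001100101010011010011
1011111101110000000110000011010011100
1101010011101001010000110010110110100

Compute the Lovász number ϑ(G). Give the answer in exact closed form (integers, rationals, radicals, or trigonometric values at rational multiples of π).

sqrt(37)

deg(mdll) = 18; N(mdll) = {xsrg, mnps, llja, vlwc, zsbf, iedh, yqec, weax, xcre, drje, uodt, yruk, jgyd, rkio, svaw, yezo, bzkf, zgky}.
deg(zwjc) = 18; N(zwjc) = {vzie, ftww, mnps, llja, szei, gsdy, uxbm, vlwc, jorm, cuwm, yqec, weax, uodt, yruk, byys, jgyd, vkrd, bzkf}.
Vertex szei has 18 neighbors: xsrg, gsdy, uxbm, vlwc, cuwm, drje, uodt, yruk, zwjc, glzw, svaw, myvx, meuo, vkrd, epzk, yezo, bzkf, zgky.
Vertex xcre has 18 neighbors: vzie, xsrg, ftww, shsi, mdll, gsdy, iedh, cuwm, yqec, oyrx, yruk, jgyd, svaw, meuo, vkrd, yezo, bzkf, yvmi.
18-regular, N=37; Paley(37): SR with (k,λ,μ)=(18,8,9).
spec(A) ≈ [18.0, 2.5414, -3.5414] (distinct, 4 d.p.).
−37·(-sqrt(37)/2 - 1/2) / ((18)−(-sqrt(37)/2 - 1/2)) = sqrt(37) = ϑ(G).
ϑ(G) ≈ 6.0827625.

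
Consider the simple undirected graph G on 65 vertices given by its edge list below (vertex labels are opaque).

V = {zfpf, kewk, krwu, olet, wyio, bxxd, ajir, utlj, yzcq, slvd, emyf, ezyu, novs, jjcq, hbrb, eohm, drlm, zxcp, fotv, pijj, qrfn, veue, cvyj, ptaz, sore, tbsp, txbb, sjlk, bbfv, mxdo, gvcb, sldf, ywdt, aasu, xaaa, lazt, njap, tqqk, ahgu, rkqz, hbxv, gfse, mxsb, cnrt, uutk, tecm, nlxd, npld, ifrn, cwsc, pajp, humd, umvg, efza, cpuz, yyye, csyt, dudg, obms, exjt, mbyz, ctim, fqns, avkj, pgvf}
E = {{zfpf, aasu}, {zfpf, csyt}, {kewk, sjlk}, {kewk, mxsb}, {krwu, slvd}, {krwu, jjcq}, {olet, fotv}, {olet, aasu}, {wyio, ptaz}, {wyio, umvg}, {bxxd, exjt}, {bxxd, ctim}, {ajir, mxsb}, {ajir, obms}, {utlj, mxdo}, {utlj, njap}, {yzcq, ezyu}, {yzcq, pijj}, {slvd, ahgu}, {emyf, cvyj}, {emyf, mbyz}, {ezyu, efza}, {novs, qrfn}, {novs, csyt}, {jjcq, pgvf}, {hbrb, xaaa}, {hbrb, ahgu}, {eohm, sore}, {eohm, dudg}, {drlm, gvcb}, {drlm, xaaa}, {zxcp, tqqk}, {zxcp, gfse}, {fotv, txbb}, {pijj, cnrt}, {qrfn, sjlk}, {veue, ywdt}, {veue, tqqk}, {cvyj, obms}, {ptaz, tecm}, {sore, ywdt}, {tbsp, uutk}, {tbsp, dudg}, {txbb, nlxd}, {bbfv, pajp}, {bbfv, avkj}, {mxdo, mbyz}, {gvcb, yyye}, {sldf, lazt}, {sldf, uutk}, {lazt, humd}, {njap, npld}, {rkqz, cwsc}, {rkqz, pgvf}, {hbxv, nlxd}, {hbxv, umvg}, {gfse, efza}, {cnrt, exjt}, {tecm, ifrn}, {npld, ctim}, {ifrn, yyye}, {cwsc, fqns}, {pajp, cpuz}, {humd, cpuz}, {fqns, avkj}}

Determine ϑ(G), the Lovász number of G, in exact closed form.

deg(jjcq) = 2; N(jjcq) = {krwu, pgvf}.
Vertex qrfn has 2 neighbors: novs, sjlk.
Vertex pajp has 2 neighbors: bbfv, cpuz.
deg(bbfv) = 2; N(bbfv) = {pajp, avkj}.
Every vertex has degree 2 (N=65); a single 65-cycle (edge-transitive).
Distinct eigenvalues (to 6 d.p.): [2.0, 1.990663, 1.96274, 1.916492, 1.852349, 1.770912, 1.67294, 1.559349, 1.431198, 1.289684, 1.136129, 0.971967, 0.798729, 0.618034, 0.431568, 0.241073, 0.048327, -0.14487, -0.336714, -0.525415, -0.70921, -0.886383, -1.05528, -1.214325, -1.362032, -1.497021, -1.618034, -1.723939, -1.813749, -1.886624, -1.941884, -1.979013, -1.997664].
ϑ = −N·λ_min/(λ_max−λ_min) = −65·(-2*cos(pi/65))/(2−(-2*cos(pi/65))) = 65*cos(pi/65)/(cos(pi/65) + 1).
= 32.4810… (decimal).
α=32, χ(Ḡ)=33; ϑ=65*cos(pi/65)/(cos(pi/65) + 1) lies between (both strict).

65*cos(pi/65)/(cos(pi/65) + 1)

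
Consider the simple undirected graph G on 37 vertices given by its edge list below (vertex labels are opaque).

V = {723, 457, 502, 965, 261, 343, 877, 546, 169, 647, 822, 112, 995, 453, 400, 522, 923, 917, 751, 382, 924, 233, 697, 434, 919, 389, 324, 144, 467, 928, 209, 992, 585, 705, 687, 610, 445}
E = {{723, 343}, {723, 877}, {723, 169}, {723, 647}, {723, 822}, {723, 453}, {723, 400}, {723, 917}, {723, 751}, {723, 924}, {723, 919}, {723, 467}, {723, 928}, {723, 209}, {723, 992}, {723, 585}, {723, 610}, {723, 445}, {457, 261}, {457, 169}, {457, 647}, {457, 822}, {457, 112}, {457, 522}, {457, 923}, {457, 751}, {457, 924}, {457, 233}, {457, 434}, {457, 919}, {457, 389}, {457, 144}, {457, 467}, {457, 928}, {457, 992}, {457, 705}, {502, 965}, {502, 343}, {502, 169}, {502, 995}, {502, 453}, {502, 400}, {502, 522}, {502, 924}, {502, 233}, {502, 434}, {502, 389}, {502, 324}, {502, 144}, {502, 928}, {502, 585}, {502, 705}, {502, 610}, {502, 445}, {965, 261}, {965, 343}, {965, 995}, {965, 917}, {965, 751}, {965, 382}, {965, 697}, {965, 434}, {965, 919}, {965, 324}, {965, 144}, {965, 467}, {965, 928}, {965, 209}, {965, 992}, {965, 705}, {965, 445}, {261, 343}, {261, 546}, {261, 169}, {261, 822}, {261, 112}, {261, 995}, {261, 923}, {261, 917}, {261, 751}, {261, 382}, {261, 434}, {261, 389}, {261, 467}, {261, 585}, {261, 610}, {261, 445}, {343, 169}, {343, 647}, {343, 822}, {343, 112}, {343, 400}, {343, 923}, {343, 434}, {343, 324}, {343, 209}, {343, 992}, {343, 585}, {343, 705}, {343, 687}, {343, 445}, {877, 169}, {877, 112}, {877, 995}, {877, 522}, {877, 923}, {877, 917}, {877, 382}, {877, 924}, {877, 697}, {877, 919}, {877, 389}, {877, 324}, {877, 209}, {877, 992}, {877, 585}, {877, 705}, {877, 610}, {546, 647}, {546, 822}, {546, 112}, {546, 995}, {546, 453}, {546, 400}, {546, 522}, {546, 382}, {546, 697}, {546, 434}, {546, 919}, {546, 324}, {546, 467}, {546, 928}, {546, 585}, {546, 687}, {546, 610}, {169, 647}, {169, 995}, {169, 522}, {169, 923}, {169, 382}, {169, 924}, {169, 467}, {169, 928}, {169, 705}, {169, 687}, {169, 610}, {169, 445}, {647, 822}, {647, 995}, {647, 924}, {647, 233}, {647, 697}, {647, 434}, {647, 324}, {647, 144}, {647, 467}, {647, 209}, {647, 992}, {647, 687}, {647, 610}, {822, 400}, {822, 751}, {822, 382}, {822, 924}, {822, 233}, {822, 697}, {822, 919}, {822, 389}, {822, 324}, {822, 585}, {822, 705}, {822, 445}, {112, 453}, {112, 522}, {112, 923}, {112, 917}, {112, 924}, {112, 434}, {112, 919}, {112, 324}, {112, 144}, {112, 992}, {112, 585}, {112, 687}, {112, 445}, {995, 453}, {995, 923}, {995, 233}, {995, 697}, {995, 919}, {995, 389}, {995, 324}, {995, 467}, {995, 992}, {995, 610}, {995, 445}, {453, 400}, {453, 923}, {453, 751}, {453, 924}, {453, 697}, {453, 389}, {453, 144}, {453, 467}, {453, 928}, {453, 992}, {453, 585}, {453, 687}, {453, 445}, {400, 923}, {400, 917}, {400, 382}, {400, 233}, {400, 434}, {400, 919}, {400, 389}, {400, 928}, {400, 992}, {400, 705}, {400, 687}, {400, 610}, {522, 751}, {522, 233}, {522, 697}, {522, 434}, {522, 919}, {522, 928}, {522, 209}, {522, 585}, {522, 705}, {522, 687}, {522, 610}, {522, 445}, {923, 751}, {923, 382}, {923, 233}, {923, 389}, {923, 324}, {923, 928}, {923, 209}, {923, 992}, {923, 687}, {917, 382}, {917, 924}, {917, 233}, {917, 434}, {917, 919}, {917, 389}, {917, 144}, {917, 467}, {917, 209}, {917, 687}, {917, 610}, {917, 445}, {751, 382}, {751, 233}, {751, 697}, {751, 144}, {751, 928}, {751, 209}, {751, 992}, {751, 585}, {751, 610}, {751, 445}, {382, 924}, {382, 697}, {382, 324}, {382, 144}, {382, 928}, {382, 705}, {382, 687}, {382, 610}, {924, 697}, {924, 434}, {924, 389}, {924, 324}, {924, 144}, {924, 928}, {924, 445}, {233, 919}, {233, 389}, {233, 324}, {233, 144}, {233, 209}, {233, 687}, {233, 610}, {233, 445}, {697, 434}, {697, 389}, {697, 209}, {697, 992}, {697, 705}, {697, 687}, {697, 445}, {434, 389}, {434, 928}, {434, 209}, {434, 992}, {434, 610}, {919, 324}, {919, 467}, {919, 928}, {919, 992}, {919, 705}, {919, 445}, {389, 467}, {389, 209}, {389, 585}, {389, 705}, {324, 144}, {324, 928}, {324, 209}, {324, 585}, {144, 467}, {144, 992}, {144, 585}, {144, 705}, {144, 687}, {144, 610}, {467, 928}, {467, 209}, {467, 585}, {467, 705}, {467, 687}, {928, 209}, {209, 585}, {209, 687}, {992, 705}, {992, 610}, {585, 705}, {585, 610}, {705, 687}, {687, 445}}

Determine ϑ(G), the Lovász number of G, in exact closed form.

Vertex 610 has 18 neighbors: 723, 502, 261, 877, 546, 169, 647, 995, 400, 522, 917, 751, 382, 233, 434, 144, 992, 585.
Vertex 697 has 18 neighbors: 965, 877, 546, 647, 822, 995, 453, 522, 751, 382, 924, 434, 389, 209, 992, 705, 687, 445.
N(919) = {723, 457, 965, 877, 546, 822, 112, 995, 400, 522, 917, 233, 324, 467, 928, 992, 705, 445}, |N(919)| = 18.
N(169) = {723, 457, 502, 261, 343, 877, 647, 995, 522, 923, 382, 924, 467, 928, 705, 687, 610, 445}, |N(169)| = 18.
37-vertex 18-regular graph: SR(37,18,8,9) — a Paley graph.
spec(A) ≈ [18.0, 2.5414, -3.5414] (distinct, 4 d.p.).
Lovász (edge-transitive): ϑ = −37·(-sqrt(37)/2 - 1/2)/((18)−(-sqrt(37)/2 - 1/2)) = sqrt(37).
ϑ(G) ≈ 6.0828.

sqrt(37)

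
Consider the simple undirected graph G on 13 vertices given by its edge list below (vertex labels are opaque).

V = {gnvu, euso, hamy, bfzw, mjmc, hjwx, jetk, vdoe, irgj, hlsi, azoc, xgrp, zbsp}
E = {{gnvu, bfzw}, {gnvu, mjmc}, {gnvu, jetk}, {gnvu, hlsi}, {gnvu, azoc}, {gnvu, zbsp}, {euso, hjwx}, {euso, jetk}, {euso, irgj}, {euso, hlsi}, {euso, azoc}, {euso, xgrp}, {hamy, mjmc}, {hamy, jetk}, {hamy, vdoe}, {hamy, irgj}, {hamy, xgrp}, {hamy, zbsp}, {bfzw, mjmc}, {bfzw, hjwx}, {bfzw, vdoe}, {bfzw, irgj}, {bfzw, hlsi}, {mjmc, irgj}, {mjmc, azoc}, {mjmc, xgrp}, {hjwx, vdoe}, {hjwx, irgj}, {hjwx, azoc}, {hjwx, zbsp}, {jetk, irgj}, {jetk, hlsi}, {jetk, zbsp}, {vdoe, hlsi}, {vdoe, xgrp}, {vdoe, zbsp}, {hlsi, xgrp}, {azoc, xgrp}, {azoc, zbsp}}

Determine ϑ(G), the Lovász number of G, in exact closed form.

N(xgrp) = {euso, hamy, mjmc, vdoe, hlsi, azoc}, |N(xgrp)| = 6.
deg(mjmc) = 6; N(mjmc) = {gnvu, hamy, bfzw, irgj, azoc, xgrp}.
Vertex hjwx has 6 neighbors: euso, bfzw, vdoe, irgj, azoc, zbsp.
deg(hamy) = 6; N(hamy) = {mjmc, jetk, vdoe, irgj, xgrp, zbsp}.
6-regular, N=13; SR(13,6,2,3) — a Paley graph.
Distinct eigenvalues (to 6 d.p.): [6.0, 1.302776, -2.302776].
ϑ = −N·λ_min/(λ_max−λ_min) = −13·(-sqrt(13)/2 - 1/2)/(6−(-sqrt(13)/2 - 1/2)) = sqrt(13).
ϑ(G) ≈ 3.60555128.

sqrt(13)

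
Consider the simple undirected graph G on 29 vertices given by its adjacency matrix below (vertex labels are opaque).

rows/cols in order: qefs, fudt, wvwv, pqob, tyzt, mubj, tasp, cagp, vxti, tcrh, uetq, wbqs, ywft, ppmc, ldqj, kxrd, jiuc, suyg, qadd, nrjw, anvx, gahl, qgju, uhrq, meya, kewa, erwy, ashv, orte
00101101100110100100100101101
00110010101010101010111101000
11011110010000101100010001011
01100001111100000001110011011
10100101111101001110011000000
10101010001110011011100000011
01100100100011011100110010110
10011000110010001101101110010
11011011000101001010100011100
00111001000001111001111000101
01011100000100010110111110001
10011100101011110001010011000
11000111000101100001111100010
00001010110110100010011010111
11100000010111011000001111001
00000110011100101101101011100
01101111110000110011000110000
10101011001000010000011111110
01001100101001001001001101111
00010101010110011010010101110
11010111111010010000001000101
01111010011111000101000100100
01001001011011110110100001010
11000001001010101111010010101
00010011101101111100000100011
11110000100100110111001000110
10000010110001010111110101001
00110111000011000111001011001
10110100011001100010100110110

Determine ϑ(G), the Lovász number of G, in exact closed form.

sqrt(29)

Vertex meya has 14 neighbors: pqob, tasp, cagp, vxti, uetq, wbqs, ppmc, ldqj, kxrd, jiuc, suyg, uhrq, ashv, orte.
Vertex tcrh has 14 neighbors: wvwv, pqob, tyzt, cagp, ppmc, ldqj, kxrd, jiuc, nrjw, anvx, gahl, qgju, erwy, orte.
deg(uhrq) = 14; N(uhrq) = {qefs, fudt, cagp, uetq, ywft, ldqj, jiuc, suyg, qadd, nrjw, gahl, meya, erwy, orte}.
Vertex tyzt has 14 neighbors: qefs, wvwv, mubj, cagp, vxti, tcrh, uetq, wbqs, ppmc, jiuc, suyg, qadd, gahl, qgju.
Regular of degree 14 on 29 vertices: Paley(29): SR with (k,λ,μ)=(14,6,7).
Distinct eigenvalues (to 5 d.p.): [14.0, 2.19258, -3.19258].
Lovász (edge-transitive): ϑ = −29·(-sqrt(29)/2 - 1/2)/((14)−(-sqrt(29)/2 - 1/2)) = sqrt(29).
= 5.3852… (decimal).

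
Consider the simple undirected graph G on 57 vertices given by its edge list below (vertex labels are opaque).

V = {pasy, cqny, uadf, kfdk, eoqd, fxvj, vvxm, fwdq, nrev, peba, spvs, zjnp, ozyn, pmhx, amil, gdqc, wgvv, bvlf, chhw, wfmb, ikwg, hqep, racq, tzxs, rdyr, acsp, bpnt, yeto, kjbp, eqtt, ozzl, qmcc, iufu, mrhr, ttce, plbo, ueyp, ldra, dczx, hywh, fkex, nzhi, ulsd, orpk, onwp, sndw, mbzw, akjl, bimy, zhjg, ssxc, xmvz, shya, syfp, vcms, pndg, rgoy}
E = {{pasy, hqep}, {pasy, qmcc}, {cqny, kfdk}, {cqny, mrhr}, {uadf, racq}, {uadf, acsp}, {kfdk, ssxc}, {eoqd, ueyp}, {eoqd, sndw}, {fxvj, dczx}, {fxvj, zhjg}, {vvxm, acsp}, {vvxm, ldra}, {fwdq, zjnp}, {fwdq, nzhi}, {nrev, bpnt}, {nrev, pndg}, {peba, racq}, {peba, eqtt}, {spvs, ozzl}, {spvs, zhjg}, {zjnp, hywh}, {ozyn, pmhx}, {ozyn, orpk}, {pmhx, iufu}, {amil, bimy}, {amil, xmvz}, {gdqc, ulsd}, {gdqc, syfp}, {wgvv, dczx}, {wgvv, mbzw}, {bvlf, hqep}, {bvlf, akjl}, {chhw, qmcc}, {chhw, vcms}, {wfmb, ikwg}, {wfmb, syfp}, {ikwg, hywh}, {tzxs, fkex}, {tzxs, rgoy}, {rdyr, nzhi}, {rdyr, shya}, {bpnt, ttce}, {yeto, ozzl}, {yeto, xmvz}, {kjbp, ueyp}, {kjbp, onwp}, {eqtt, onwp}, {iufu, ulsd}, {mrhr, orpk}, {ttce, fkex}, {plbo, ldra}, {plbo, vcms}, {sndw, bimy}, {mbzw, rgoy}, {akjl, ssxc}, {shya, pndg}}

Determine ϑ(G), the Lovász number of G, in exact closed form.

57*cos(pi/57)/(cos(pi/57) + 1)

N(vvxm) = {acsp, ldra}, |N(vvxm)| = 2.
deg(amil) = 2; N(amil) = {bimy, xmvz}.
deg(uadf) = 2; N(uadf) = {racq, acsp}.
N(spvs) = {ozzl, zhjg}, |N(spvs)| = 2.
Regular of degree 2 on 57 vertices: connected 2-regular on 57 ⇒ C_{57}.
A has 29 distinct eigenvalues ≈ [2.0, 1.98786, 1.95159, 1.89163, 1.80871, 1.70384, 1.57828, 1.43357, 1.27145, 1.0939, 0.90307, 0.70128, 0.49097, 0.27471, 0.05511, -0.16516, -0.38342, -0.59703, -0.80339, -1.0, -1.18447, -1.35456, -1.50821, -1.64356, -1.75895, -1.85299, -1.92454, -1.97272, -1.99696].
ϑ = −N·λ_min/(λ_max−λ_min) = −57·(-2*cos(pi/57))/(2−(-2*cos(pi/57))) = 57*cos(pi/57)/(cos(pi/57) + 1).
Numerically 28.4783.
28 ≤ 57*cos(pi/57)/(cos(pi/57) + 1) ≤ 29: both strict.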